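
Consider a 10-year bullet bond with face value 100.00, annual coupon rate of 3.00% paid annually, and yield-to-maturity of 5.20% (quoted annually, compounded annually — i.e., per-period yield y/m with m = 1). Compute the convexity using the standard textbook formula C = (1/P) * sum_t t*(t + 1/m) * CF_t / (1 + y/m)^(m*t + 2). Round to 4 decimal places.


Coupon per period c = face * coupon_rate / m = 3.000000
Periods per year m = 1; per-period yield y/m = 0.052000
Number of cashflows N = 10
Cashflows (t years, CF_t, discount factor 1/(1+y/m)^(m*t), PV):
  t = 1.0000: CF_t = 3.000000, DF = 0.950570, PV = 2.851711
  t = 2.0000: CF_t = 3.000000, DF = 0.903584, PV = 2.710752
  t = 3.0000: CF_t = 3.000000, DF = 0.858920, PV = 2.576760
  t = 4.0000: CF_t = 3.000000, DF = 0.816464, PV = 2.449392
  t = 5.0000: CF_t = 3.000000, DF = 0.776106, PV = 2.328319
  t = 6.0000: CF_t = 3.000000, DF = 0.737744, PV = 2.213231
  t = 7.0000: CF_t = 3.000000, DF = 0.701277, PV = 2.103832
  t = 8.0000: CF_t = 3.000000, DF = 0.666613, PV = 1.999840
  t = 9.0000: CF_t = 3.000000, DF = 0.633663, PV = 1.900989
  t = 10.0000: CF_t = 103.000000, DF = 0.602341, PV = 62.041148
Price P = sum_t PV_t = 83.175976
Convexity numerator sum_t t*(t + 1/m) * CF_t / (1+y/m)^(m*t + 2):
  t = 1.0000: term = 5.153521
  t = 2.0000: term = 14.696352
  t = 3.0000: term = 27.939833
  t = 4.0000: term = 44.264627
  t = 5.0000: term = 63.114963
  t = 6.0000: term = 83.993297
  t = 7.0000: term = 106.455382
  t = 8.0000: term = 130.105709
  t = 9.0000: term = 154.593285
  t = 10.0000: term = 6166.532604
Convexity = (1/P) * sum = 6796.849572 / 83.175976 = 81.716499

Answer: Convexity = 81.7165


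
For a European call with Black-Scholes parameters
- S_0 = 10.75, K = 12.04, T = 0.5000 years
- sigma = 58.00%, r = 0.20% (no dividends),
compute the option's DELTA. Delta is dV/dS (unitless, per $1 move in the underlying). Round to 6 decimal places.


Answer: Delta = 0.472562

Derivation:
d1 = -0.0688299821; d2 = -0.4789519152
phi(d1) = 0.3979983910; exp(-qT) = 1.0000000000; exp(-rT) = 0.9990004998
N(d1) = 0.4725624762
Delta = exp(-qT) * N(d1) = 1.0000000000 * 0.4725624762 = 0.472562


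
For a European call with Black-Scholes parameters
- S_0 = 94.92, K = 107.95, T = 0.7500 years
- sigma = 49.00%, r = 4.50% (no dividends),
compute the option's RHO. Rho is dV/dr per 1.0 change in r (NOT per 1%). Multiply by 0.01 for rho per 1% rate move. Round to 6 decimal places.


d1 = -0.0114202838; d2 = -0.4357727317
phi(d1) = 0.3989162656; exp(-qT) = 1.0000000000; exp(-rT) = 0.9668131777
N(d2) = 0.3315008150
Rho = K*T*exp(-rT)*N(d2) = 107.9500 * 0.7500 * 0.9668131777 * 0.3315008150 = 25.948429

Answer: Rho = 25.948429


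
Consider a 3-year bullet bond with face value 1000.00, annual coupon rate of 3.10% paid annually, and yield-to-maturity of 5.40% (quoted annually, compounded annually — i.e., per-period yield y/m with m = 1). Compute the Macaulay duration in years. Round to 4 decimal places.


Answer: Macaulay duration = 2.9075 years

Derivation:
Coupon per period c = face * coupon_rate / m = 31.000000
Periods per year m = 1; per-period yield y/m = 0.054000
Number of cashflows N = 3
Cashflows (t years, CF_t, discount factor 1/(1+y/m)^(m*t), PV):
  t = 1.0000: CF_t = 31.000000, DF = 0.948767, PV = 29.411765
  t = 2.0000: CF_t = 31.000000, DF = 0.900158, PV = 27.904900
  t = 3.0000: CF_t = 1031.000000, DF = 0.854040, PV = 880.515150
Price P = sum_t PV_t = 937.831815
Macaulay numerator sum_t t * PV_t:
  t * PV_t at t = 1.0000: 29.411765
  t * PV_t at t = 2.0000: 55.809800
  t * PV_t at t = 3.0000: 2641.545449
Macaulay duration D = (sum_t t * PV_t) / P = 2726.767014 / 937.831815 = 2.907522


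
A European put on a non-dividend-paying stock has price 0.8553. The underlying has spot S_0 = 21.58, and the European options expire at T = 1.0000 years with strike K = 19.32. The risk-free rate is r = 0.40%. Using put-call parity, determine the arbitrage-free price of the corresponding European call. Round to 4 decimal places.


Put-call parity: C - P = S_0 * exp(-qT) - K * exp(-rT).
S_0 * exp(-qT) = 21.5800 * 1.00000000 = 21.58000000
K * exp(-rT) = 19.3200 * 0.99600799 = 19.24287435
C = P + S*exp(-qT) - K*exp(-rT)
C = 0.8553 + 21.58000000 - 19.24287435 = 3.1924

Answer: Call price = 3.1924


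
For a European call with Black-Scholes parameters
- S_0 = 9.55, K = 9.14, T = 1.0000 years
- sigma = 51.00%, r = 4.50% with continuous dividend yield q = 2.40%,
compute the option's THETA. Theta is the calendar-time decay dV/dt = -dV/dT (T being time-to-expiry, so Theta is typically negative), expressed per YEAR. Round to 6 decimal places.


Answer: Theta = -0.913094

Derivation:
d1 = 0.3822171942; d2 = -0.1277828058
phi(d1) = 0.3708403899; exp(-qT) = 0.9762857098; exp(-rT) = 0.9559974818
Theta = -S*exp(-qT)*phi(d1)*sigma/(2*sqrt(T)) - r*K*exp(-rT)*N(d2) + q*S*exp(-qT)*N(d1)
N(d1) = 0.6488498654; N(d2) = 0.4491604287; sqrt(T) = 1.0000000000
Term 1 = -9.5500 * 0.9762857098 * 0.3708403899 * 0.5100 / (2 * 1.0000000000) = -0.8816729435
Term 2 = -0.0450 * 9.1400 * 0.9559974818 * 0.4491604287 = -0.1766106730
Term 3 = 0.0240 * 9.5500 * 0.9762857098 * 0.6488498654 = 0.1451896855
Theta = -0.8816729435 + (-0.1766106730) + (0.1451896855) = -0.913094


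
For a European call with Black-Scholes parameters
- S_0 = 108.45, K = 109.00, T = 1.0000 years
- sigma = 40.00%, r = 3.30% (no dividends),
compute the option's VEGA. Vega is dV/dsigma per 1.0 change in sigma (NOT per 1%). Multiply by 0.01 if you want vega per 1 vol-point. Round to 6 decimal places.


Answer: Vega = 41.718317

Derivation:
d1 = 0.2698533876; d2 = -0.1301466124
phi(d1) = 0.3846778845; exp(-qT) = 1.0000000000; exp(-rT) = 0.9675385596
Vega = S * exp(-qT) * phi(d1) * sqrt(T) = 108.4500 * 1.0000000000 * 0.3846778845 * 1.0000000000 = 41.718317


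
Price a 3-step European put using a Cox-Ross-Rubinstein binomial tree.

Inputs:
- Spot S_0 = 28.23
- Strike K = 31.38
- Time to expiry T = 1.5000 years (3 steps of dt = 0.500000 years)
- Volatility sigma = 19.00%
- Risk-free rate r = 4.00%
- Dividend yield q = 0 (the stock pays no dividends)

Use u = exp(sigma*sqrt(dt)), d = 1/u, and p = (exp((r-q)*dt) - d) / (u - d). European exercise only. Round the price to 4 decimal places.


dt = T/N = 0.500000
u = exp(sigma*sqrt(dt)) = 1.143793; d = 1/u = 0.874284
p = (exp((r-q)*dt) - d) / (u - d) = 0.541419
Discount per step: exp(-r*dt) = 0.980199
Stock lattice S(k, i) with i counting down-moves:
  k=0: S(0,0) = 28.2300
  k=1: S(1,0) = 32.2893; S(1,1) = 24.6810
  k=2: S(2,0) = 36.9323; S(2,1) = 28.2300; S(2,2) = 21.5782
  k=3: S(3,0) = 42.2429; S(3,1) = 32.2893; S(3,2) = 24.6810; S(3,3) = 18.8655
Terminal payoffs V(N, i) = max(K - S_T, 0):
  V(3,0) = 0.000000; V(3,1) = 0.000000; V(3,2) = 6.698969; V(3,3) = 12.514509
Backward induction: V(k, i) = exp(-r*dt) * [p * V(k+1, i) + (1-p) * V(k+1, i+1)].
  V(2,0) = exp(-r*dt) * [p*0.000000 + (1-p)*0.000000] = 0.000000
  V(2,1) = exp(-r*dt) * [p*0.000000 + (1-p)*6.698969] = 3.011192
  V(2,2) = exp(-r*dt) * [p*6.698969 + (1-p)*12.514509] = 9.180410
  V(1,0) = exp(-r*dt) * [p*0.000000 + (1-p)*3.011192] = 1.353533
  V(1,1) = exp(-r*dt) * [p*3.011192 + (1-p)*9.180410] = 5.724634
  V(0,0) = exp(-r*dt) * [p*1.353533 + (1-p)*5.724634] = 3.291544

Answer: Price = V(0,0) = 3.2915


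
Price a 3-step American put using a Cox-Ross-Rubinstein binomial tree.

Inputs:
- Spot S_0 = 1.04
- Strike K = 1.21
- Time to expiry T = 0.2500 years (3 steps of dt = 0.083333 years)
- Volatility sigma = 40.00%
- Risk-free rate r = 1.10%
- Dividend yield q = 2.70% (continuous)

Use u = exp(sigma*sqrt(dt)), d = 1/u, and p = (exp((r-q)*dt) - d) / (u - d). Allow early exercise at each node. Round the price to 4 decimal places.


dt = T/N = 0.083333
u = exp(sigma*sqrt(dt)) = 1.122401; d = 1/u = 0.890947
p = (exp((r-q)*dt) - d) / (u - d) = 0.465408
Discount per step: exp(-r*dt) = 0.999084
Stock lattice S(k, i) with i counting down-moves:
  k=0: S(0,0) = 1.0400
  k=1: S(1,0) = 1.1673; S(1,1) = 0.9266
  k=2: S(2,0) = 1.3102; S(2,1) = 1.0400; S(2,2) = 0.8255
  k=3: S(3,0) = 1.4705; S(3,1) = 1.1673; S(3,2) = 0.9266; S(3,3) = 0.7355
Terminal payoffs V(N, i) = max(K - S_T, 0):
  V(3,0) = 0.000000; V(3,1) = 0.042703; V(3,2) = 0.283415; V(3,3) = 0.474489
Backward induction: V(k, i) = exp(-r*dt) * [p * V(k+1, i) + (1-p) * V(k+1, i+1)]; then take max(V_cont, immediate exercise) for American.
  V(2,0) = exp(-r*dt) * [p*0.000000 + (1-p)*0.042703] = 0.022808; exercise = 0.000000; V(2,0) = max -> 0.022808
  V(2,1) = exp(-r*dt) * [p*0.042703 + (1-p)*0.283415] = 0.171229; exercise = 0.170000; V(2,1) = max -> 0.171229
  V(2,2) = exp(-r*dt) * [p*0.283415 + (1-p)*0.474489] = 0.385208; exercise = 0.384462; V(2,2) = max -> 0.385208
  V(1,0) = exp(-r*dt) * [p*0.022808 + (1-p)*0.171229] = 0.102059; exercise = 0.042703; V(1,0) = max -> 0.102059
  V(1,1) = exp(-r*dt) * [p*0.171229 + (1-p)*0.385208] = 0.285359; exercise = 0.283415; V(1,1) = max -> 0.285359
  V(0,0) = exp(-r*dt) * [p*0.102059 + (1-p)*0.285359] = 0.199866; exercise = 0.170000; V(0,0) = max -> 0.199866

Answer: Price = V(0,0) = 0.1999


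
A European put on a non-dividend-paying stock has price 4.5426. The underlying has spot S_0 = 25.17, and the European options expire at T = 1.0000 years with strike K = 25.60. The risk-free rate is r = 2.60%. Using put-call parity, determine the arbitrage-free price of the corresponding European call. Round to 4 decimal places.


Answer: Call price = 4.7696

Derivation:
Put-call parity: C - P = S_0 * exp(-qT) - K * exp(-rT).
S_0 * exp(-qT) = 25.1700 * 1.00000000 = 25.17000000
K * exp(-rT) = 25.6000 * 0.97433509 = 24.94297829
C = P + S*exp(-qT) - K*exp(-rT)
C = 4.5426 + 25.17000000 - 24.94297829 = 4.7696


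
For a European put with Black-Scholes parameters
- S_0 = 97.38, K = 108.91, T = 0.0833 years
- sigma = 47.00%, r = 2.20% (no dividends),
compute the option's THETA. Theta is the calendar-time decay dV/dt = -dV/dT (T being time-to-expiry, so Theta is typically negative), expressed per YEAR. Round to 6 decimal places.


Answer: Theta = -22.053511

Derivation:
d1 = -0.7435885525; d2 = -0.8792387276
phi(d1) = 0.3025827453; exp(-qT) = 1.0000000000; exp(-rT) = 0.9981690782
Theta = -S*exp(-qT)*phi(d1)*sigma/(2*sqrt(T)) + r*K*exp(-rT)*N(-d2) - q*S*exp(-qT)*N(-d1)
N(-d1) = 0.7714372846; N(-d2) = 0.8103640749; sqrt(T) = 0.2886173938
Term 1 = -97.3800 * 1.0000000000 * 0.3025827453 * 0.4700 / (2 * 0.2886173938) = -23.9916043420
Term 2 = 0.0220 * 108.9100 * 0.9981690782 * 0.8103640749 = 1.9380935241
Term 3 = 0 (no dividend yield, q = 0)
Theta = -23.9916043420 + (1.9380935241) + (0.0000000000) = -22.053511


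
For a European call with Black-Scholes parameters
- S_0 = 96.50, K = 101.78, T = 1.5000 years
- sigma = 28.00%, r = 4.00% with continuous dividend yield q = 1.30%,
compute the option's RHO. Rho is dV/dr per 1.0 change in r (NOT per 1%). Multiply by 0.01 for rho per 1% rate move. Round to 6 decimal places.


Answer: Rho = 60.004750

Derivation:
d1 = 0.1342244188; d2 = -0.2087041452
phi(d1) = 0.3953647073; exp(-qT) = 0.9806888952; exp(-rT) = 0.9417645336
N(d2) = 0.4173396020
Rho = K*T*exp(-rT)*N(d2) = 101.7800 * 1.5000 * 0.9417645336 * 0.4173396020 = 60.004750


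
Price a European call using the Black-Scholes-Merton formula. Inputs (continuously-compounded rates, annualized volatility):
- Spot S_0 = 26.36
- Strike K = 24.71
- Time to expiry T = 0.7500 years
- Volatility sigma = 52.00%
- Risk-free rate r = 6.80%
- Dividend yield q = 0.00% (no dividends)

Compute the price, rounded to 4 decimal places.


Answer: Price = 6.0219

Derivation:
d1 = (ln(S/K) + (r - q + 0.5*sigma^2) * T) / (sigma * sqrt(T)) = 0.48195355
d2 = d1 - sigma * sqrt(T) = 0.03162034
exp(-rT) = 0.95027867; exp(-qT) = 1.00000000
C = S_0 * exp(-qT) * N(d1) - K * exp(-rT) * N(d2)
N(d1) = 0.68508053; N(d2) = 0.51261259
C = 26.3600 * 1.00000000 * 0.68508053 - 24.7100 * 0.95027867 * 0.51261259 = 6.0219


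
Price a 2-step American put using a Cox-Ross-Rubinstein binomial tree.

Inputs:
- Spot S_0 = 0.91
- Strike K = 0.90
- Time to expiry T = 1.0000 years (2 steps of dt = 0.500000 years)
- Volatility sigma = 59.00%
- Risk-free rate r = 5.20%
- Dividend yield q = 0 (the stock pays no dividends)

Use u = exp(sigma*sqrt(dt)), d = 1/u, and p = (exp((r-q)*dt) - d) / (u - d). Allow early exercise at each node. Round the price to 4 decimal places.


Answer: Price = V(0,0) = 0.1675

Derivation:
dt = T/N = 0.500000
u = exp(sigma*sqrt(dt)) = 1.517695; d = 1/u = 0.658894
p = (exp((r-q)*dt) - d) / (u - d) = 0.427860
Discount per step: exp(-r*dt) = 0.974335
Stock lattice S(k, i) with i counting down-moves:
  k=0: S(0,0) = 0.9100
  k=1: S(1,0) = 1.3811; S(1,1) = 0.5996
  k=2: S(2,0) = 2.0961; S(2,1) = 0.9100; S(2,2) = 0.3951
Terminal payoffs V(N, i) = max(K - S_T, 0):
  V(2,0) = 0.000000; V(2,1) = 0.000000; V(2,2) = 0.504932
Backward induction: V(k, i) = exp(-r*dt) * [p * V(k+1, i) + (1-p) * V(k+1, i+1)]; then take max(V_cont, immediate exercise) for American.
  V(1,0) = exp(-r*dt) * [p*0.000000 + (1-p)*0.000000] = 0.000000; exercise = 0.000000; V(1,0) = max -> 0.000000
  V(1,1) = exp(-r*dt) * [p*0.000000 + (1-p)*0.504932] = 0.281477; exercise = 0.300407; V(1,1) = max -> 0.300407
  V(0,0) = exp(-r*dt) * [p*0.000000 + (1-p)*0.300407] = 0.167463; exercise = 0.000000; V(0,0) = max -> 0.167463


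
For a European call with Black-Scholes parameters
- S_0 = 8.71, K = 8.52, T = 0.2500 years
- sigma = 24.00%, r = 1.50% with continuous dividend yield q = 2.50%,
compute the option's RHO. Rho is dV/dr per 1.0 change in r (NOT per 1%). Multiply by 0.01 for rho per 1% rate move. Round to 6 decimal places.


d1 = 0.2229620835; d2 = 0.1029620835
phi(d1) = 0.3891483761; exp(-qT) = 0.9937694906; exp(-rT) = 0.9962570225
N(d2) = 0.5410034680
Rho = K*T*exp(-rT)*N(d2) = 8.5200 * 0.2500 * 0.9962570225 * 0.5410034680 = 1.148024

Answer: Rho = 1.148024


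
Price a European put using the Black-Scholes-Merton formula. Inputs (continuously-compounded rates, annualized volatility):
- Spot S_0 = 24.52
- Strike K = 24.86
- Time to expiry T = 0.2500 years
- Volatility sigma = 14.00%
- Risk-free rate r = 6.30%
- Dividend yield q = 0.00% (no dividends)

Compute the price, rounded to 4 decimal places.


Answer: Price = 0.6600

Derivation:
d1 = (ln(S/K) + (r - q + 0.5*sigma^2) * T) / (sigma * sqrt(T)) = 0.06327179
d2 = d1 - sigma * sqrt(T) = -0.00672821
exp(-rT) = 0.98437338; exp(-qT) = 1.00000000
P = K * exp(-rT) * N(-d2) - S_0 * exp(-qT) * N(-d1)
N(-d1) = 0.47477504; N(-d2) = 0.50268415
P = 24.8600 * 0.98437338 * 0.50268415 - 24.5200 * 1.00000000 * 0.47477504 = 0.6600


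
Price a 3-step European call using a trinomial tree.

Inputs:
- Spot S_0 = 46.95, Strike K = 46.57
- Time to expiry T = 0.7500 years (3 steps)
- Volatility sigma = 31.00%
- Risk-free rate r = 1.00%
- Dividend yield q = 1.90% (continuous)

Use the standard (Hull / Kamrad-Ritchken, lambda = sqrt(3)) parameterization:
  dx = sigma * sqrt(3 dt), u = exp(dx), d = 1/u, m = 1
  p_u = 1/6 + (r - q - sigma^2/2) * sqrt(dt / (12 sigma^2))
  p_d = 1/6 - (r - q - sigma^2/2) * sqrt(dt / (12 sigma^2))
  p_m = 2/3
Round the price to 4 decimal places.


Answer: Price = V(0,0) = 4.5461

Derivation:
dt = T/N = 0.250000; dx = sigma*sqrt(3*dt) = 0.268468
u = exp(dx) = 1.307959; d = 1/u = 0.764550
p_u = 0.140104, p_m = 0.666667, p_d = 0.193229
Discount per step: exp(-r*dt) = 0.997503
Stock lattice S(k, j) with j the centered position index:
  k=0: S(0,+0) = 46.9500
  k=1: S(1,-1) = 35.8956; S(1,+0) = 46.9500; S(1,+1) = 61.4087
  k=2: S(2,-2) = 27.4440; S(2,-1) = 35.8956; S(2,+0) = 46.9500; S(2,+1) = 61.4087; S(2,+2) = 80.3200
  k=3: S(3,-3) = 20.9823; S(3,-2) = 27.4440; S(3,-1) = 35.8956; S(3,+0) = 46.9500; S(3,+1) = 61.4087; S(3,+2) = 80.3200; S(3,+3) = 105.0553
Terminal payoffs V(N, j) = max(S_T - K, 0):
  V(3,-3) = 0.000000; V(3,-2) = 0.000000; V(3,-1) = 0.000000; V(3,+0) = 0.380000; V(3,+1) = 14.838673; V(3,+2) = 33.750024; V(3,+3) = 58.485295
Backward induction: V(k, j) = exp(-r*dt) * [p_u * V(k+1, j+1) + p_m * V(k+1, j) + p_d * V(k+1, j-1)]
  V(2,-2) = exp(-r*dt) * [p_u*0.000000 + p_m*0.000000 + p_d*0.000000] = 0.000000
  V(2,-1) = exp(-r*dt) * [p_u*0.380000 + p_m*0.000000 + p_d*0.000000] = 0.053107
  V(2,+0) = exp(-r*dt) * [p_u*14.838673 + p_m*0.380000 + p_d*0.000000] = 2.326466
  V(2,+1) = exp(-r*dt) * [p_u*33.750024 + p_m*14.838673 + p_d*0.380000] = 14.657696
  V(2,+2) = exp(-r*dt) * [p_u*58.485295 + p_m*33.750024 + p_d*14.838673] = 33.477504
  V(1,-1) = exp(-r*dt) * [p_u*2.326466 + p_m*0.053107 + p_d*0.000000] = 0.360449
  V(1,+0) = exp(-r*dt) * [p_u*14.657696 + p_m*2.326466 + p_d*0.053107] = 3.605813
  V(1,+1) = exp(-r*dt) * [p_u*33.477504 + p_m*14.657696 + p_d*2.326466] = 14.874435
  V(0,+0) = exp(-r*dt) * [p_u*14.874435 + p_m*3.605813 + p_d*0.360449] = 4.546112


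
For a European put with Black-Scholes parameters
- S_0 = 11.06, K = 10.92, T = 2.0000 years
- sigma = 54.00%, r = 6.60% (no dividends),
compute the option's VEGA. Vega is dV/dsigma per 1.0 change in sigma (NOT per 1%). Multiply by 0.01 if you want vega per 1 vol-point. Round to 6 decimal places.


Answer: Vega = 5.300175

Derivation:
d1 = 0.5713671926; d2 = -0.1923081310
phi(d1) = 0.3388598199; exp(-qT) = 1.0000000000; exp(-rT) = 0.8763409951
Vega = S * exp(-qT) * phi(d1) * sqrt(T) = 11.0600 * 1.0000000000 * 0.3388598199 * 1.4142135624 = 5.300175


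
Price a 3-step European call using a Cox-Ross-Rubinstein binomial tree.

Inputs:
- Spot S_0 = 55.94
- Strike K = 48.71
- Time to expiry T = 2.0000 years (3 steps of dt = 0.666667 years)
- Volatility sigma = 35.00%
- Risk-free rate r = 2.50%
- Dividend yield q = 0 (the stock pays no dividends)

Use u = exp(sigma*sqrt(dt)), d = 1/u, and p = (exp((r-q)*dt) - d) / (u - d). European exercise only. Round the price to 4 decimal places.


dt = T/N = 0.666667
u = exp(sigma*sqrt(dt)) = 1.330791; d = 1/u = 0.751433
p = (exp((r-q)*dt) - d) / (u - d) = 0.458047
Discount per step: exp(-r*dt) = 0.983471
Stock lattice S(k, i) with i counting down-moves:
  k=0: S(0,0) = 55.9400
  k=1: S(1,0) = 74.4445; S(1,1) = 42.0351
  k=2: S(2,0) = 99.0701; S(2,1) = 55.9400; S(2,2) = 31.5866
  k=3: S(3,0) = 131.8416; S(3,1) = 74.4445; S(3,2) = 42.0351; S(3,3) = 23.7352
Terminal payoffs V(N, i) = max(S_T - K, 0):
  V(3,0) = 83.131586; V(3,1) = 25.734471; V(3,2) = 0.000000; V(3,3) = 0.000000
Backward induction: V(k, i) = exp(-r*dt) * [p * V(k+1, i) + (1-p) * V(k+1, i+1)].
  V(2,0) = exp(-r*dt) * [p*83.131586 + (1-p)*25.734471] = 51.165167
  V(2,1) = exp(-r*dt) * [p*25.734471 + (1-p)*0.000000] = 11.592774
  V(2,2) = exp(-r*dt) * [p*0.000000 + (1-p)*0.000000] = 0.000000
  V(1,0) = exp(-r*dt) * [p*51.165167 + (1-p)*11.592774] = 29.227594
  V(1,1) = exp(-r*dt) * [p*11.592774 + (1-p)*0.000000] = 5.222272
  V(0,0) = exp(-r*dt) * [p*29.227594 + (1-p)*5.222272] = 15.949788

Answer: Price = V(0,0) = 15.9498


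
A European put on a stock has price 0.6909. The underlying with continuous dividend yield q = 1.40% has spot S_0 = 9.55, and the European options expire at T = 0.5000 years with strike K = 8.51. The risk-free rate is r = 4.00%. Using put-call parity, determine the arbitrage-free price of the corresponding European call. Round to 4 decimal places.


Answer: Call price = 1.8328

Derivation:
Put-call parity: C - P = S_0 * exp(-qT) - K * exp(-rT).
S_0 * exp(-qT) = 9.5500 * 0.99302444 = 9.48338343
K * exp(-rT) = 8.5100 * 0.98019867 = 8.34149071
C = P + S*exp(-qT) - K*exp(-rT)
C = 0.6909 + 9.48338343 - 8.34149071 = 1.8328


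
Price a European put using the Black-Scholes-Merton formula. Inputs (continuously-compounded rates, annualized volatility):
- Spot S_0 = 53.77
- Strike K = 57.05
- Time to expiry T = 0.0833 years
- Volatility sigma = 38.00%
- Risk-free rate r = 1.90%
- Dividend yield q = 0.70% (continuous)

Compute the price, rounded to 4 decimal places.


Answer: Price = 4.3638

Derivation:
d1 = (ln(S/K) + (r - q + 0.5*sigma^2) * T) / (sigma * sqrt(T)) = -0.47593992
d2 = d1 - sigma * sqrt(T) = -0.58561453
exp(-rT) = 0.99841855; exp(-qT) = 0.99941707
P = K * exp(-rT) * N(-d2) - S_0 * exp(-qT) * N(-d1)
N(-d1) = 0.68294141; N(-d2) = 0.72093271
P = 57.0500 * 0.99841855 * 0.72093271 - 53.7700 * 0.99941707 * 0.68294141 = 4.3638


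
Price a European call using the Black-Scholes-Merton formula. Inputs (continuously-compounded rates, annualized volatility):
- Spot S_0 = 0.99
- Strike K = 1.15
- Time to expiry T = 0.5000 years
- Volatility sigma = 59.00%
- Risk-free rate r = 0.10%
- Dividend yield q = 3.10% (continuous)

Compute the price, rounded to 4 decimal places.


d1 = (ln(S/K) + (r - q + 0.5*sigma^2) * T) / (sigma * sqrt(T)) = -0.18645394
d2 = d1 - sigma * sqrt(T) = -0.60364694
exp(-rT) = 0.99950012; exp(-qT) = 0.98461951
C = S_0 * exp(-qT) * N(d1) - K * exp(-rT) * N(d2)
N(d1) = 0.42604440; N(d2) = 0.27303920
C = 0.9900 * 0.98461951 * 0.42604440 - 1.1500 * 0.99950012 * 0.27303920 = 0.1015

Answer: Price = 0.1015


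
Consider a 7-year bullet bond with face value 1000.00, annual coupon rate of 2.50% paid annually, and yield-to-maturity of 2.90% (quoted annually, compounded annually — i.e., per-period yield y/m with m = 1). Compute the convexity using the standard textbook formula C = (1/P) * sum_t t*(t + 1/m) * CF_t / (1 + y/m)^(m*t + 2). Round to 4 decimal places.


Answer: Convexity = 47.8867

Derivation:
Coupon per period c = face * coupon_rate / m = 25.000000
Periods per year m = 1; per-period yield y/m = 0.029000
Number of cashflows N = 7
Cashflows (t years, CF_t, discount factor 1/(1+y/m)^(m*t), PV):
  t = 1.0000: CF_t = 25.000000, DF = 0.971817, PV = 24.295432
  t = 2.0000: CF_t = 25.000000, DF = 0.944429, PV = 23.610722
  t = 3.0000: CF_t = 25.000000, DF = 0.917812, PV = 22.945308
  t = 4.0000: CF_t = 25.000000, DF = 0.891946, PV = 22.298647
  t = 5.0000: CF_t = 25.000000, DF = 0.866808, PV = 21.670211
  t = 6.0000: CF_t = 25.000000, DF = 0.842379, PV = 21.059486
  t = 7.0000: CF_t = 1025.000000, DF = 0.818639, PV = 839.104871
Price P = sum_t PV_t = 974.984676
Convexity numerator sum_t t*(t + 1/m) * CF_t / (1+y/m)^(m*t + 2):
  t = 1.0000: term = 45.890615
  t = 2.0000: term = 133.791881
  t = 3.0000: term = 260.042529
  t = 4.0000: term = 421.189713
  t = 5.0000: term = 613.979174
  t = 6.0000: term = 835.345815
  t = 7.0000: term = 44378.592029
Convexity = (1/P) * sum = 46688.831756 / 974.984676 = 47.886734


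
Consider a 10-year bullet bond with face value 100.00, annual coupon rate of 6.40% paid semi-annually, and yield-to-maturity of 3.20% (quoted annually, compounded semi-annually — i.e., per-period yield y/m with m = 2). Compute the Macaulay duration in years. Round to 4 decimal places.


Answer: Macaulay duration = 7.8558 years

Derivation:
Coupon per period c = face * coupon_rate / m = 3.200000
Periods per year m = 2; per-period yield y/m = 0.016000
Number of cashflows N = 20
Cashflows (t years, CF_t, discount factor 1/(1+y/m)^(m*t), PV):
  t = 0.5000: CF_t = 3.200000, DF = 0.984252, PV = 3.149606
  t = 1.0000: CF_t = 3.200000, DF = 0.968752, PV = 3.100006
  t = 1.5000: CF_t = 3.200000, DF = 0.953496, PV = 3.051187
  t = 2.0000: CF_t = 3.200000, DF = 0.938480, PV = 3.003137
  t = 2.5000: CF_t = 3.200000, DF = 0.923701, PV = 2.955844
  t = 3.0000: CF_t = 3.200000, DF = 0.909155, PV = 2.909295
  t = 3.5000: CF_t = 3.200000, DF = 0.894837, PV = 2.863479
  t = 4.0000: CF_t = 3.200000, DF = 0.880745, PV = 2.818385
  t = 4.5000: CF_t = 3.200000, DF = 0.866875, PV = 2.774001
  t = 5.0000: CF_t = 3.200000, DF = 0.853224, PV = 2.730316
  t = 5.5000: CF_t = 3.200000, DF = 0.839787, PV = 2.687319
  t = 6.0000: CF_t = 3.200000, DF = 0.826562, PV = 2.644999
  t = 6.5000: CF_t = 3.200000, DF = 0.813545, PV = 2.603345
  t = 7.0000: CF_t = 3.200000, DF = 0.800734, PV = 2.562348
  t = 7.5000: CF_t = 3.200000, DF = 0.788124, PV = 2.521996
  t = 8.0000: CF_t = 3.200000, DF = 0.775712, PV = 2.482279
  t = 8.5000: CF_t = 3.200000, DF = 0.763496, PV = 2.443188
  t = 9.0000: CF_t = 3.200000, DF = 0.751473, PV = 2.404713
  t = 9.5000: CF_t = 3.200000, DF = 0.739639, PV = 2.366843
  t = 10.0000: CF_t = 103.200000, DF = 0.727991, PV = 75.128642
Price P = sum_t PV_t = 127.200928
Macaulay numerator sum_t t * PV_t:
  t * PV_t at t = 0.5000: 1.574803
  t * PV_t at t = 1.0000: 3.100006
  t * PV_t at t = 1.5000: 4.576781
  t * PV_t at t = 2.0000: 6.006274
  t * PV_t at t = 2.5000: 7.389609
  t * PV_t at t = 3.0000: 8.727884
  t * PV_t at t = 3.5000: 10.022177
  t * PV_t at t = 4.0000: 11.273540
  t * PV_t at t = 4.5000: 12.483004
  t * PV_t at t = 5.0000: 13.651580
  t * PV_t at t = 5.5000: 14.780253
  t * PV_t at t = 6.0000: 15.869993
  t * PV_t at t = 6.5000: 16.921744
  t * PV_t at t = 7.0000: 17.936434
  t * PV_t at t = 7.5000: 18.914969
  t * PV_t at t = 8.0000: 19.858235
  t * PV_t at t = 8.5000: 20.767101
  t * PV_t at t = 9.0000: 21.642416
  t * PV_t at t = 9.5000: 22.485012
  t * PV_t at t = 10.0000: 751.286419
Macaulay duration D = (sum_t t * PV_t) / P = 999.268235 / 127.200928 = 7.855825


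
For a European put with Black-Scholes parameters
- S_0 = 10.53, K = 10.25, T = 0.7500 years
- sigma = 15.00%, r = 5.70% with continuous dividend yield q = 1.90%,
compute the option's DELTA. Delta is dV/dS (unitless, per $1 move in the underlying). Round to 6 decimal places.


Answer: Delta = -0.307020

Derivation:
d1 = 0.4918109814; d2 = 0.3619071708
phi(d1) = 0.3534979638; exp(-qT) = 0.9858510507; exp(-rT) = 0.9581508979
N(-d1) = 0.3114264864
Delta = -exp(-qT) * N(-d1) = -0.9858510507 * 0.3114264864 = -0.307020


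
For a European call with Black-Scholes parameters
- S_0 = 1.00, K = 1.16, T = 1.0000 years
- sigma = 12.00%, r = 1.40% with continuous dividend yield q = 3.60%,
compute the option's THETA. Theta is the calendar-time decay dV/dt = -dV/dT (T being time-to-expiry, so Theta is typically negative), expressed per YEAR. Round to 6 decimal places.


d1 = -1.3601667093; d2 = -1.4801667093
phi(d1) = 0.1581889188; exp(-qT) = 0.9646402935; exp(-rT) = 0.9860975443
Theta = -S*exp(-qT)*phi(d1)*sigma/(2*sqrt(T)) - r*K*exp(-rT)*N(d2) + q*S*exp(-qT)*N(d1)
N(d1) = 0.0868885874; N(d2) = 0.0694143812; sqrt(T) = 1.0000000000
Term 1 = -1.0000 * 0.9646402935 * 0.1581889188 * 0.1200 / (2 * 1.0000000000) = -0.0091557243
Term 2 = -0.0140 * 1.1600 * 0.9860975443 * 0.0694143812 = -0.0011116175
Term 3 = 0.0360 * 1.0000 * 0.9646402935 * 0.0868885874 = 0.0030173844
Theta = -0.0091557243 + (-0.0011116175) + (0.0030173844) = -0.007250

Answer: Theta = -0.007250


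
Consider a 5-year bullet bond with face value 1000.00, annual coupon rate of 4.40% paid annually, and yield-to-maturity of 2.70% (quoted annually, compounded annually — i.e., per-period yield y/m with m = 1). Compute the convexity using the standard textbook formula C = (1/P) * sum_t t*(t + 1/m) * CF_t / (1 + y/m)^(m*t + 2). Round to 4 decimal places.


Answer: Convexity = 25.5182

Derivation:
Coupon per period c = face * coupon_rate / m = 44.000000
Periods per year m = 1; per-period yield y/m = 0.027000
Number of cashflows N = 5
Cashflows (t years, CF_t, discount factor 1/(1+y/m)^(m*t), PV):
  t = 1.0000: CF_t = 44.000000, DF = 0.973710, PV = 42.843233
  t = 2.0000: CF_t = 44.000000, DF = 0.948111, PV = 41.716877
  t = 3.0000: CF_t = 44.000000, DF = 0.923185, PV = 40.620133
  t = 4.0000: CF_t = 44.000000, DF = 0.898914, PV = 39.552223
  t = 5.0000: CF_t = 1044.000000, DF = 0.875282, PV = 913.793955
Price P = sum_t PV_t = 1078.526421
Convexity numerator sum_t t*(t + 1/m) * CF_t / (1+y/m)^(m*t + 2):
  t = 1.0000: term = 81.240267
  t = 2.0000: term = 237.313340
  t = 3.0000: term = 462.148667
  t = 4.0000: term = 749.997836
  t = 5.0000: term = 25991.338671
Convexity = (1/P) * sum = 27522.038782 / 1078.526421 = 25.518187


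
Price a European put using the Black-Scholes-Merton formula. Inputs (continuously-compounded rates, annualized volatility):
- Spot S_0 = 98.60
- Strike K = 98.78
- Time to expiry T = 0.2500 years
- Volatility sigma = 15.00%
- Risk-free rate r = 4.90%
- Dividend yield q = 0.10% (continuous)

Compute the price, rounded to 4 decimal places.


d1 = (ln(S/K) + (r - q + 0.5*sigma^2) * T) / (sigma * sqrt(T)) = 0.17318142
d2 = d1 - sigma * sqrt(T) = 0.09818142
exp(-rT) = 0.98782473; exp(-qT) = 0.99975003
P = K * exp(-rT) * N(-d2) - S_0 * exp(-qT) * N(-d1)
N(-d1) = 0.43125441; N(-d2) = 0.46089412
P = 98.7800 * 0.98782473 * 0.46089412 - 98.6000 * 0.99975003 * 0.43125441 = 2.4618

Answer: Price = 2.4618


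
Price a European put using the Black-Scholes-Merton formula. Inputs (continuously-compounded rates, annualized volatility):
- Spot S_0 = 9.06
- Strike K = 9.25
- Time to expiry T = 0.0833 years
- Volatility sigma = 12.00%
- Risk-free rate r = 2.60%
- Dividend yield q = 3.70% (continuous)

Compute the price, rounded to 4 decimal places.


Answer: Price = 0.2490

Derivation:
d1 = (ln(S/K) + (r - q + 0.5*sigma^2) * T) / (sigma * sqrt(T)) = -0.60838824
d2 = d1 - sigma * sqrt(T) = -0.64302233
exp(-rT) = 0.99783654; exp(-qT) = 0.99692264
P = K * exp(-rT) * N(-d2) - S_0 * exp(-qT) * N(-d1)
N(-d1) = 0.72853500; N(-d2) = 0.73989519
P = 9.2500 * 0.99783654 * 0.73989519 - 9.0600 * 0.99692264 * 0.72853500 = 0.2490


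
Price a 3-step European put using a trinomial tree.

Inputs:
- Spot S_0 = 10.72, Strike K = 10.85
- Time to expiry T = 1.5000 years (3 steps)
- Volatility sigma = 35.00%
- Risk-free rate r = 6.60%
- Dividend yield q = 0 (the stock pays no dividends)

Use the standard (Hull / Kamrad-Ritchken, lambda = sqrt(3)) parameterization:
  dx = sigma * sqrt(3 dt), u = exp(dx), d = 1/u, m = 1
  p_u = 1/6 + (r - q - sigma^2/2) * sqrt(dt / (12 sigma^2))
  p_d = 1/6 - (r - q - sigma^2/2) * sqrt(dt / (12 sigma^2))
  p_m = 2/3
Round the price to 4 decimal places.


dt = T/N = 0.500000; dx = sigma*sqrt(3*dt) = 0.428661
u = exp(dx) = 1.535200; d = 1/u = 0.651381
p_u = 0.169437, p_m = 0.666667, p_d = 0.163896
Discount per step: exp(-r*dt) = 0.967539
Stock lattice S(k, j) with j the centered position index:
  k=0: S(0,+0) = 10.7200
  k=1: S(1,-1) = 6.9828; S(1,+0) = 10.7200; S(1,+1) = 16.4573
  k=2: S(2,-2) = 4.5485; S(2,-1) = 6.9828; S(2,+0) = 10.7200; S(2,+1) = 16.4573; S(2,+2) = 25.2653
  k=3: S(3,-3) = 2.9628; S(3,-2) = 4.5485; S(3,-1) = 6.9828; S(3,+0) = 10.7200; S(3,+1) = 16.4573; S(3,+2) = 25.2653; S(3,+3) = 38.7873
Terminal payoffs V(N, j) = max(K - S_T, 0):
  V(3,-3) = 7.887217; V(3,-2) = 6.301535; V(3,-1) = 3.867197; V(3,+0) = 0.130000; V(3,+1) = 0.000000; V(3,+2) = 0.000000; V(3,+3) = 0.000000
Backward induction: V(k, j) = exp(-r*dt) * [p_u * V(k+1, j+1) + p_m * V(k+1, j) + p_d * V(k+1, j-1)]
  V(2,-2) = exp(-r*dt) * [p_u*3.867197 + p_m*6.301535 + p_d*7.887217] = 5.949352
  V(2,-1) = exp(-r*dt) * [p_u*0.130000 + p_m*3.867197 + p_d*6.301535] = 3.515026
  V(2,+0) = exp(-r*dt) * [p_u*0.000000 + p_m*0.130000 + p_d*3.867197] = 0.697098
  V(2,+1) = exp(-r*dt) * [p_u*0.000000 + p_m*0.000000 + p_d*0.130000] = 0.020615
  V(2,+2) = exp(-r*dt) * [p_u*0.000000 + p_m*0.000000 + p_d*0.000000] = 0.000000
  V(1,-1) = exp(-r*dt) * [p_u*0.697098 + p_m*3.515026 + p_d*5.949352] = 3.324987
  V(1,+0) = exp(-r*dt) * [p_u*0.020615 + p_m*0.697098 + p_d*3.515026] = 1.010425
  V(1,+1) = exp(-r*dt) * [p_u*0.000000 + p_m*0.020615 + p_d*0.697098] = 0.123840
  V(0,+0) = exp(-r*dt) * [p_u*0.123840 + p_m*1.010425 + p_d*3.324987] = 1.199316

Answer: Price = V(0,0) = 1.1993


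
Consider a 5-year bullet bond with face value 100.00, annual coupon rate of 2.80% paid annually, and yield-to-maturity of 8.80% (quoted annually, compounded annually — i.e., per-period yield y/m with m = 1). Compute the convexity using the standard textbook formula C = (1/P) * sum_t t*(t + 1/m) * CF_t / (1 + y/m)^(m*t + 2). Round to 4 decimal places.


Answer: Convexity = 23.2690

Derivation:
Coupon per period c = face * coupon_rate / m = 2.800000
Periods per year m = 1; per-period yield y/m = 0.088000
Number of cashflows N = 5
Cashflows (t years, CF_t, discount factor 1/(1+y/m)^(m*t), PV):
  t = 1.0000: CF_t = 2.800000, DF = 0.919118, PV = 2.573529
  t = 2.0000: CF_t = 2.800000, DF = 0.844777, PV = 2.365376
  t = 3.0000: CF_t = 2.800000, DF = 0.776450, PV = 2.174059
  t = 4.0000: CF_t = 2.800000, DF = 0.713649, PV = 1.998216
  t = 5.0000: CF_t = 102.800000, DF = 0.655927, PV = 67.429298
Price P = sum_t PV_t = 76.540479
Convexity numerator sum_t t*(t + 1/m) * CF_t / (1+y/m)^(m*t + 2):
  t = 1.0000: term = 4.348118
  t = 2.0000: term = 11.989296
  t = 3.0000: term = 22.039148
  t = 4.0000: term = 33.760950
  t = 5.0000: term = 1708.882104
Convexity = (1/P) * sum = 1781.019617 / 76.540479 = 23.268990


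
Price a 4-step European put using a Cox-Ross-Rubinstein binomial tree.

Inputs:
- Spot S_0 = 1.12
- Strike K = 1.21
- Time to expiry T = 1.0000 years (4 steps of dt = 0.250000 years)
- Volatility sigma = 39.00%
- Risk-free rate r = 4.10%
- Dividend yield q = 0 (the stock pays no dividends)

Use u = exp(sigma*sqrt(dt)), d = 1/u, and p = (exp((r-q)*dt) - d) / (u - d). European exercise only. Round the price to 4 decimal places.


Answer: Price = V(0,0) = 0.2001

Derivation:
dt = T/N = 0.250000
u = exp(sigma*sqrt(dt)) = 1.215311; d = 1/u = 0.822835
p = (exp((r-q)*dt) - d) / (u - d) = 0.477654
Discount per step: exp(-r*dt) = 0.989802
Stock lattice S(k, i) with i counting down-moves:
  k=0: S(0,0) = 1.1200
  k=1: S(1,0) = 1.3611; S(1,1) = 0.9216
  k=2: S(2,0) = 1.6542; S(2,1) = 1.1200; S(2,2) = 0.7583
  k=3: S(3,0) = 2.0104; S(3,1) = 1.3611; S(3,2) = 0.9216; S(3,3) = 0.6240
  k=4: S(4,0) = 2.4432; S(4,1) = 1.6542; S(4,2) = 1.1200; S(4,3) = 0.7583; S(4,4) = 0.5134
Terminal payoffs V(N, i) = max(K - S_T, 0):
  V(4,0) = 0.000000; V(4,1) = 0.000000; V(4,2) = 0.090000; V(4,3) = 0.451696; V(4,4) = 0.696585
Backward induction: V(k, i) = exp(-r*dt) * [p * V(k+1, i) + (1-p) * V(k+1, i+1)].
  V(3,0) = exp(-r*dt) * [p*0.000000 + (1-p)*0.000000] = 0.000000
  V(3,1) = exp(-r*dt) * [p*0.000000 + (1-p)*0.090000] = 0.046532
  V(3,2) = exp(-r*dt) * [p*0.090000 + (1-p)*0.451696] = 0.276086
  V(3,3) = exp(-r*dt) * [p*0.451696 + (1-p)*0.696585] = 0.573702
  V(2,0) = exp(-r*dt) * [p*0.000000 + (1-p)*0.046532] = 0.024058
  V(2,1) = exp(-r*dt) * [p*0.046532 + (1-p)*0.276086] = 0.164741
  V(2,2) = exp(-r*dt) * [p*0.276086 + (1-p)*0.573702] = 0.427144
  V(1,0) = exp(-r*dt) * [p*0.024058 + (1-p)*0.164741] = 0.096548
  V(1,1) = exp(-r*dt) * [p*0.164741 + (1-p)*0.427144] = 0.298728
  V(0,0) = exp(-r*dt) * [p*0.096548 + (1-p)*0.298728] = 0.200095


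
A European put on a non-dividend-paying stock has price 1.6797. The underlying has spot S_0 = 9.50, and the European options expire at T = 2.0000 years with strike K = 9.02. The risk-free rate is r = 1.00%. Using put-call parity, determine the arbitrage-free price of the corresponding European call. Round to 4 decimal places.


Answer: Call price = 2.3383

Derivation:
Put-call parity: C - P = S_0 * exp(-qT) - K * exp(-rT).
S_0 * exp(-qT) = 9.5000 * 1.00000000 = 9.50000000
K * exp(-rT) = 9.0200 * 0.98019867 = 8.84139203
C = P + S*exp(-qT) - K*exp(-rT)
C = 1.6797 + 9.50000000 - 8.84139203 = 2.3383


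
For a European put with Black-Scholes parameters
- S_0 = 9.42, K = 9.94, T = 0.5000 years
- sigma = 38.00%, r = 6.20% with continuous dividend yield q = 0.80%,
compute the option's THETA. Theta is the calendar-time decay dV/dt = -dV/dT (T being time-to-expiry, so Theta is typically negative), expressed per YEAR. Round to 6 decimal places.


d1 = 0.0348643387; d2 = -0.2338362382
phi(d1) = 0.3986998925; exp(-qT) = 0.9960079893; exp(-rT) = 0.9694755731
Theta = -S*exp(-qT)*phi(d1)*sigma/(2*sqrt(T)) + r*K*exp(-rT)*N(-d2) - q*S*exp(-qT)*N(-d1)
N(-d1) = 0.4860939585; N(-d2) = 0.5924439423; sqrt(T) = 0.7071067812
Term 1 = -9.4200 * 0.9960079893 * 0.3986998925 * 0.3800 / (2 * 0.7071067812) = -1.0051443648
Term 2 = 0.0620 * 9.9400 * 0.9694755731 * 0.5924439423 = 0.3539665380
Term 3 = -0.0080 * 9.4200 * 0.9960079893 * 0.4860939585 = -0.0364858052
Theta = -1.0051443648 + (0.3539665380) + (-0.0364858052) = -0.687664

Answer: Theta = -0.687664


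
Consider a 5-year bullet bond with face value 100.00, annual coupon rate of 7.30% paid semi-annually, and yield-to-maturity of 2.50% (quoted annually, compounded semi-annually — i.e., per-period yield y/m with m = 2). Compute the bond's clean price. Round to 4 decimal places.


Answer: Price = 122.4293

Derivation:
Coupon per period c = face * coupon_rate / m = 3.650000
Periods per year m = 2; per-period yield y/m = 0.012500
Number of cashflows N = 10
Cashflows (t years, CF_t, discount factor 1/(1+y/m)^(m*t), PV):
  t = 0.5000: CF_t = 3.650000, DF = 0.987654, PV = 3.604938
  t = 1.0000: CF_t = 3.650000, DF = 0.975461, PV = 3.560433
  t = 1.5000: CF_t = 3.650000, DF = 0.963418, PV = 3.516477
  t = 2.0000: CF_t = 3.650000, DF = 0.951524, PV = 3.473064
  t = 2.5000: CF_t = 3.650000, DF = 0.939777, PV = 3.430186
  t = 3.0000: CF_t = 3.650000, DF = 0.928175, PV = 3.387838
  t = 3.5000: CF_t = 3.650000, DF = 0.916716, PV = 3.346013
  t = 4.0000: CF_t = 3.650000, DF = 0.905398, PV = 3.304704
  t = 4.5000: CF_t = 3.650000, DF = 0.894221, PV = 3.263906
  t = 5.0000: CF_t = 103.650000, DF = 0.883181, PV = 91.541703
Price P = sum_t PV_t = 122.429262


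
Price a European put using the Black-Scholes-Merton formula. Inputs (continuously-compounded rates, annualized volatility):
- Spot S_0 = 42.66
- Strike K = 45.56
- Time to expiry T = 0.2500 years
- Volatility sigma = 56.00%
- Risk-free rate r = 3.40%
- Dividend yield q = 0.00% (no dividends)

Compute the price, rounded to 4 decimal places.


d1 = (ln(S/K) + (r - q + 0.5*sigma^2) * T) / (sigma * sqrt(T)) = -0.06453009
d2 = d1 - sigma * sqrt(T) = -0.34453009
exp(-rT) = 0.99153602; exp(-qT) = 1.00000000
P = K * exp(-rT) * N(-d2) - S_0 * exp(-qT) * N(-d1)
N(-d1) = 0.52572593; N(-d2) = 0.63477616
P = 45.5600 * 0.99153602 * 0.63477616 - 42.6600 * 1.00000000 * 0.52572593 = 6.2482

Answer: Price = 6.2482


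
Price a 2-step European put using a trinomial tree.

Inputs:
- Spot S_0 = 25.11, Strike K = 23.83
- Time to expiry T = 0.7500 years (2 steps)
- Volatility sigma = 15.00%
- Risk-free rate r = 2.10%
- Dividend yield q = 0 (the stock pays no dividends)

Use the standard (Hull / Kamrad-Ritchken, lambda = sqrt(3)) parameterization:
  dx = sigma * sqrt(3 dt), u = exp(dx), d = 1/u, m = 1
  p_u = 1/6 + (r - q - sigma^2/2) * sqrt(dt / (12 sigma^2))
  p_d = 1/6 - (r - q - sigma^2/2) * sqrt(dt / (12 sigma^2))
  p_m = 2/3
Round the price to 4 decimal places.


Answer: Price = V(0,0) = 0.6234

Derivation:
dt = T/N = 0.375000; dx = sigma*sqrt(3*dt) = 0.159099
u = exp(dx) = 1.172454; d = 1/u = 0.852912
p_u = 0.178157, p_m = 0.666667, p_d = 0.155176
Discount per step: exp(-r*dt) = 0.992156
Stock lattice S(k, j) with j the centered position index:
  k=0: S(0,+0) = 25.1100
  k=1: S(1,-1) = 21.4166; S(1,+0) = 25.1100; S(1,+1) = 29.4403
  k=2: S(2,-2) = 18.2665; S(2,-1) = 21.4166; S(2,+0) = 25.1100; S(2,+1) = 29.4403; S(2,+2) = 34.5174
Terminal payoffs V(N, j) = max(K - S_T, 0):
  V(2,-2) = 5.563512; V(2,-1) = 2.413382; V(2,+0) = 0.000000; V(2,+1) = 0.000000; V(2,+2) = 0.000000
Backward induction: V(k, j) = exp(-r*dt) * [p_u * V(k+1, j+1) + p_m * V(k+1, j) + p_d * V(k+1, j-1)]
  V(1,-1) = exp(-r*dt) * [p_u*0.000000 + p_m*2.413382 + p_d*5.563512] = 2.452854
  V(1,+0) = exp(-r*dt) * [p_u*0.000000 + p_m*0.000000 + p_d*2.413382] = 0.371562
  V(1,+1) = exp(-r*dt) * [p_u*0.000000 + p_m*0.000000 + p_d*0.000000] = 0.000000
  V(0,+0) = exp(-r*dt) * [p_u*0.000000 + p_m*0.371562 + p_d*2.452854] = 0.623404


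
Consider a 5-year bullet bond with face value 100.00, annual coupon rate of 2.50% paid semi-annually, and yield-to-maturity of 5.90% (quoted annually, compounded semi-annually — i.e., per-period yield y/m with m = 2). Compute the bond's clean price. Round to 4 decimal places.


Coupon per period c = face * coupon_rate / m = 1.250000
Periods per year m = 2; per-period yield y/m = 0.029500
Number of cashflows N = 10
Cashflows (t years, CF_t, discount factor 1/(1+y/m)^(m*t), PV):
  t = 0.5000: CF_t = 1.250000, DF = 0.971345, PV = 1.214182
  t = 1.0000: CF_t = 1.250000, DF = 0.943512, PV = 1.179390
  t = 1.5000: CF_t = 1.250000, DF = 0.916476, PV = 1.145595
  t = 2.0000: CF_t = 1.250000, DF = 0.890214, PV = 1.112768
  t = 2.5000: CF_t = 1.250000, DF = 0.864706, PV = 1.080882
  t = 3.0000: CF_t = 1.250000, DF = 0.839928, PV = 1.049910
  t = 3.5000: CF_t = 1.250000, DF = 0.815860, PV = 1.019825
  t = 4.0000: CF_t = 1.250000, DF = 0.792482, PV = 0.990602
  t = 4.5000: CF_t = 1.250000, DF = 0.769773, PV = 0.962217
  t = 5.0000: CF_t = 101.250000, DF = 0.747716, PV = 75.706213
Price P = sum_t PV_t = 85.461582

Answer: Price = 85.4616
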